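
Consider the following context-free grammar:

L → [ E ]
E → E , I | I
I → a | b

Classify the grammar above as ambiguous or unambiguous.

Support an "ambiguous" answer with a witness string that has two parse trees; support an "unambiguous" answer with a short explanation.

Unambiguous - every string in the language has a unique parse tree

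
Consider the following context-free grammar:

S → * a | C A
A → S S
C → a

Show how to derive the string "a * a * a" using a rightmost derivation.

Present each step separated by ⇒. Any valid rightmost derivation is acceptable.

S ⇒ C A ⇒ C S S ⇒ C S * a ⇒ C * a * a ⇒ a * a * a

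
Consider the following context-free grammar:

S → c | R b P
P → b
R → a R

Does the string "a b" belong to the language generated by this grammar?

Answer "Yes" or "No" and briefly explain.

No - no valid derivation exists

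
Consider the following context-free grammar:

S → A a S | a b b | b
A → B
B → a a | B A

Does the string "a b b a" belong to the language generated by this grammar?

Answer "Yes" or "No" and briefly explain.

No - no valid derivation exists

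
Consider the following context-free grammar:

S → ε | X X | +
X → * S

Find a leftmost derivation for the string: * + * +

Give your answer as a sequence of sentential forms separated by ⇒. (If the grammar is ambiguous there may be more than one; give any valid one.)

S ⇒ X X ⇒ * S X ⇒ * + X ⇒ * + * S ⇒ * + * +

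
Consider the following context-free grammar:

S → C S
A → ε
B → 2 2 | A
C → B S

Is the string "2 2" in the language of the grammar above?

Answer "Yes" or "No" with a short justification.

No - no valid derivation exists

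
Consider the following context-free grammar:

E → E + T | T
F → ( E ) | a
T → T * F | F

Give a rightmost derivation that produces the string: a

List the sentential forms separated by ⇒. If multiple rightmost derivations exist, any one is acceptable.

E ⇒ T ⇒ F ⇒ a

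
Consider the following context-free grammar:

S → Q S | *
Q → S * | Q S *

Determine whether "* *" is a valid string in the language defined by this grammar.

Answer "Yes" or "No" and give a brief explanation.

No - no valid derivation exists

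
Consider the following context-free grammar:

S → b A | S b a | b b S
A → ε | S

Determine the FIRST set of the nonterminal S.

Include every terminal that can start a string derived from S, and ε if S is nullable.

We compute FIRST(S) using the standard algorithm.
FIRST(A) = {b, ε}
FIRST(S) = {b}
Therefore, FIRST(S) = {b}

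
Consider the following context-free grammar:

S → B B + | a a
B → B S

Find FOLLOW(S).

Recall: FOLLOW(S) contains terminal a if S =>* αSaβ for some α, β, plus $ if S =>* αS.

We compute FOLLOW(S) using the standard algorithm.
FOLLOW(S) starts with {$}.
FIRST(B) = {}
FIRST(S) = {a}
FOLLOW(B) = {+, a}
FOLLOW(S) = {$, +, a}
Therefore, FOLLOW(S) = {$, +, a}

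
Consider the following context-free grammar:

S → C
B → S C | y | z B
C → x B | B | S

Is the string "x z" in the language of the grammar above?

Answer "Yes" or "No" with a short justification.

No - no valid derivation exists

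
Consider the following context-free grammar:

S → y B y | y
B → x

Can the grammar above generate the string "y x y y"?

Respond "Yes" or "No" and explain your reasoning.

No - no valid derivation exists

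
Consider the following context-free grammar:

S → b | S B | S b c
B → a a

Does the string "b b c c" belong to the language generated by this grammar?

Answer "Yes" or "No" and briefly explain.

No - no valid derivation exists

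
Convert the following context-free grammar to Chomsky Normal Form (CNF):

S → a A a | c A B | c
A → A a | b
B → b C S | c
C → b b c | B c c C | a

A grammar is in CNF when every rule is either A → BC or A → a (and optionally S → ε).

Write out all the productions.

TA → a; TC → c; S → c; A → b; TB → b; B → c; C → a; S → TA X0; X0 → A TA; S → TC X1; X1 → A B; A → A TA; B → TB X2; X2 → C S; C → TB X3; X3 → TB TC; C → B X4; X4 → TC X5; X5 → TC C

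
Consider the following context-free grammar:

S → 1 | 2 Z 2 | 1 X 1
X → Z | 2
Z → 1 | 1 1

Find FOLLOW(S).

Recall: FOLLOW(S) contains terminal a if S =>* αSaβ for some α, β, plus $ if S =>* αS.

We compute FOLLOW(S) using the standard algorithm.
FOLLOW(S) starts with {$}.
FIRST(S) = {1, 2}
FIRST(X) = {1, 2}
FIRST(Z) = {1}
FOLLOW(S) = {$}
FOLLOW(X) = {1}
FOLLOW(Z) = {1, 2}
Therefore, FOLLOW(S) = {$}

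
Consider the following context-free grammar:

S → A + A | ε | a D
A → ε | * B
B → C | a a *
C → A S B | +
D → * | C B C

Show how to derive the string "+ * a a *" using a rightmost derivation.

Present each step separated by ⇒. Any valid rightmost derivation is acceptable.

S ⇒ A + A ⇒ A + * B ⇒ A + * a a * ⇒ + * a a *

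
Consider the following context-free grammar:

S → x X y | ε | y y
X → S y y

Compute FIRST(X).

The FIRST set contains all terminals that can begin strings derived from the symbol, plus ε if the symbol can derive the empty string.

We compute FIRST(X) using the standard algorithm.
FIRST(S) = {x, y, ε}
FIRST(X) = {x, y}
Therefore, FIRST(X) = {x, y}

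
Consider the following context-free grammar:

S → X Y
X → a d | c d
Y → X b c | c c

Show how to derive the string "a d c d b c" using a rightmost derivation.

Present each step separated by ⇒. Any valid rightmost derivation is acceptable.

S ⇒ X Y ⇒ X X b c ⇒ X c d b c ⇒ a d c d b c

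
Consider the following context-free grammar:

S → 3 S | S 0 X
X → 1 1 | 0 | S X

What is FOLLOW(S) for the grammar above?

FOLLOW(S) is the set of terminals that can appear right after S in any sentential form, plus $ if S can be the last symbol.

We compute FOLLOW(S) using the standard algorithm.
FOLLOW(S) starts with {$}.
FIRST(S) = {3}
FIRST(X) = {0, 1, 3}
FOLLOW(S) = {$, 0, 1, 3}
FOLLOW(X) = {$, 0, 1, 3}
Therefore, FOLLOW(S) = {$, 0, 1, 3}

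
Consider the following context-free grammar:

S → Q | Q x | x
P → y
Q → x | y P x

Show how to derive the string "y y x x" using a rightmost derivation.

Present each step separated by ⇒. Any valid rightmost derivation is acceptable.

S ⇒ Q x ⇒ y P x x ⇒ y y x x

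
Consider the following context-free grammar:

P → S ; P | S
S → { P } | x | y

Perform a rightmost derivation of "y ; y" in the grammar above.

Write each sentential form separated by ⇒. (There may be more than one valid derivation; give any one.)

P ⇒ S ; P ⇒ S ; S ⇒ S ; y ⇒ y ; y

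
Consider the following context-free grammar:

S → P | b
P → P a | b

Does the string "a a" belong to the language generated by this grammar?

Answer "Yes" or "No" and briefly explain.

No - no valid derivation exists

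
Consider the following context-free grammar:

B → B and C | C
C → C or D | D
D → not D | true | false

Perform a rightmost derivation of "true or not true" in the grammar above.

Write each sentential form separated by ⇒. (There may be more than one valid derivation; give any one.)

B ⇒ C ⇒ C or D ⇒ C or not D ⇒ C or not true ⇒ D or not true ⇒ true or not true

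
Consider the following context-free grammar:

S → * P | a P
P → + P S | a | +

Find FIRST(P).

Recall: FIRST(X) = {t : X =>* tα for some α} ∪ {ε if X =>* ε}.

We compute FIRST(P) using the standard algorithm.
FIRST(P) = {+, a}
FIRST(S) = {*, a}
Therefore, FIRST(P) = {+, a}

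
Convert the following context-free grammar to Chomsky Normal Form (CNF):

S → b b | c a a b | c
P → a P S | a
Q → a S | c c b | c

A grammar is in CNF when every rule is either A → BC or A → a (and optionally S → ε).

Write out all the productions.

TB → b; TC → c; TA → a; S → c; P → a; Q → c; S → TB TB; S → TC X0; X0 → TA X1; X1 → TA TB; P → TA X2; X2 → P S; Q → TA S; Q → TC X3; X3 → TC TB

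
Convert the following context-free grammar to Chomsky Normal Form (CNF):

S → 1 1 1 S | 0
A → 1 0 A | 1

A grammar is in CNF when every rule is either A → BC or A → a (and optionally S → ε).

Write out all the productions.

T1 → 1; S → 0; T0 → 0; A → 1; S → T1 X0; X0 → T1 X1; X1 → T1 S; A → T1 X2; X2 → T0 A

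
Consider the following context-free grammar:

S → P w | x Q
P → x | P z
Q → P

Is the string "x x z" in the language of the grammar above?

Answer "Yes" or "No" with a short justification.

Yes - a valid derivation exists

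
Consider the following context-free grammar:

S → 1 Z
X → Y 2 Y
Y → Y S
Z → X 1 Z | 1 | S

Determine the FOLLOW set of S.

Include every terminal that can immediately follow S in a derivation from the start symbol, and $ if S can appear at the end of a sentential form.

We compute FOLLOW(S) using the standard algorithm.
FOLLOW(S) starts with {$}.
FIRST(S) = {1}
FIRST(X) = {}
FIRST(Y) = {}
FIRST(Z) = {1}
FOLLOW(S) = {$, 1, 2}
FOLLOW(X) = {1}
FOLLOW(Y) = {1, 2}
FOLLOW(Z) = {$, 1, 2}
Therefore, FOLLOW(S) = {$, 1, 2}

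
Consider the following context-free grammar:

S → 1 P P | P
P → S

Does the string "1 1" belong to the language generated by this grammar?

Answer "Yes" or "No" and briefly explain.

No - no valid derivation exists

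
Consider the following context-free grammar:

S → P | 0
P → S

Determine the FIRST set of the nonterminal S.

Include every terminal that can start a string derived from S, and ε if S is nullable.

We compute FIRST(S) using the standard algorithm.
FIRST(P) = {0}
FIRST(S) = {0}
Therefore, FIRST(S) = {0}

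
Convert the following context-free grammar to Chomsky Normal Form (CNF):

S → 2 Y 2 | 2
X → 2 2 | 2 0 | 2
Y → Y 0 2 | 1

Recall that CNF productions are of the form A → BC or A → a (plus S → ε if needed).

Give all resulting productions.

T2 → 2; S → 2; T0 → 0; X → 2; Y → 1; S → T2 X0; X0 → Y T2; X → T2 T2; X → T2 T0; Y → Y X1; X1 → T0 T2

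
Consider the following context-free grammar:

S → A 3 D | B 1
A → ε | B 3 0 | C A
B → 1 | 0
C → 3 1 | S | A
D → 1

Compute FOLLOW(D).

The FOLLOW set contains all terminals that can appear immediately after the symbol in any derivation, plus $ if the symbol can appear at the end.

We compute FOLLOW(D) using the standard algorithm.
FOLLOW(S) starts with {$}.
FIRST(A) = {0, 1, 3, ε}
FIRST(B) = {0, 1}
FIRST(C) = {0, 1, 3, ε}
FIRST(D) = {1}
FIRST(S) = {0, 1, 3}
FOLLOW(A) = {0, 1, 3}
FOLLOW(B) = {1, 3}
FOLLOW(C) = {0, 1, 3}
FOLLOW(D) = {$, 0, 1, 3}
FOLLOW(S) = {$, 0, 1, 3}
Therefore, FOLLOW(D) = {$, 0, 1, 3}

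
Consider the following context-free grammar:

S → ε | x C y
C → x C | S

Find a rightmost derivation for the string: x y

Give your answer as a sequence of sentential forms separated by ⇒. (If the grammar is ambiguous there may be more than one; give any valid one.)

S ⇒ x C y ⇒ x S y ⇒ x y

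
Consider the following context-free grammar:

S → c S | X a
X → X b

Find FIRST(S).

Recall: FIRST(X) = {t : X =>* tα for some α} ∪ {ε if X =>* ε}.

We compute FIRST(S) using the standard algorithm.
FIRST(S) = {c}
FIRST(X) = {}
Therefore, FIRST(S) = {c}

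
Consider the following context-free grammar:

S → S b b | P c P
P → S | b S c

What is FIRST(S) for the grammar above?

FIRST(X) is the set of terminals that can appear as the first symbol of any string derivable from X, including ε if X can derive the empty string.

We compute FIRST(S) using the standard algorithm.
FIRST(P) = {b}
FIRST(S) = {b}
Therefore, FIRST(S) = {b}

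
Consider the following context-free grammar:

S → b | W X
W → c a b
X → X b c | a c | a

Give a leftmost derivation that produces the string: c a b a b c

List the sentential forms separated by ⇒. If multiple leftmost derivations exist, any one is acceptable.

S ⇒ W X ⇒ c a b X ⇒ c a b X b c ⇒ c a b a b c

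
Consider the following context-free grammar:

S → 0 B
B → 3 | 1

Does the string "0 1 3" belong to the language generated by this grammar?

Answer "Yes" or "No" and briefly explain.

No - no valid derivation exists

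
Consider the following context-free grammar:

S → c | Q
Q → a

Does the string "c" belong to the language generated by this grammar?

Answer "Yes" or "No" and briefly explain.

Yes - a valid derivation exists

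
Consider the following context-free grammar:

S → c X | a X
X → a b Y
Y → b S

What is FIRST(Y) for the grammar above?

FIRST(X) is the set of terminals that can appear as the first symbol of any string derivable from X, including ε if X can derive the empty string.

We compute FIRST(Y) using the standard algorithm.
FIRST(S) = {a, c}
FIRST(X) = {a}
FIRST(Y) = {b}
Therefore, FIRST(Y) = {b}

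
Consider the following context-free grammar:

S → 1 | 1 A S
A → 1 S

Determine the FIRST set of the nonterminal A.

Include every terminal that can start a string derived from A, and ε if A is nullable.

We compute FIRST(A) using the standard algorithm.
FIRST(A) = {1}
FIRST(S) = {1}
Therefore, FIRST(A) = {1}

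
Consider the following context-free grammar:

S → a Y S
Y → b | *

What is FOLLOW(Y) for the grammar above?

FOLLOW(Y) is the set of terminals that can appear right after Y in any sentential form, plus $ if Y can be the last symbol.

We compute FOLLOW(Y) using the standard algorithm.
FOLLOW(S) starts with {$}.
FIRST(S) = {a}
FIRST(Y) = {*, b}
FOLLOW(S) = {$}
FOLLOW(Y) = {a}
Therefore, FOLLOW(Y) = {a}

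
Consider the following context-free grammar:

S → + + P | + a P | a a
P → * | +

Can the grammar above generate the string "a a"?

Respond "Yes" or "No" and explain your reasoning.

Yes - a valid derivation exists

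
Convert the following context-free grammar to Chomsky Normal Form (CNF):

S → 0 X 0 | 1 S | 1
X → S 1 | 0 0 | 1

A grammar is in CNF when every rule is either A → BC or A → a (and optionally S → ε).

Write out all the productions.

T0 → 0; T1 → 1; S → 1; X → 1; S → T0 X0; X0 → X T0; S → T1 S; X → S T1; X → T0 T0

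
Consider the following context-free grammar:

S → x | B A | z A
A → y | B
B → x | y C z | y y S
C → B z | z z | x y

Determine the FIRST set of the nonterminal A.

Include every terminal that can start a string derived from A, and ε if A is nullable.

We compute FIRST(A) using the standard algorithm.
FIRST(A) = {x, y}
FIRST(B) = {x, y}
FIRST(C) = {x, y, z}
FIRST(S) = {x, y, z}
Therefore, FIRST(A) = {x, y}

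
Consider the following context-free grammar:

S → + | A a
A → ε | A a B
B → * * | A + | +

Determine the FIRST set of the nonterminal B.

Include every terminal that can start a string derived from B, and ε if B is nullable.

We compute FIRST(B) using the standard algorithm.
FIRST(A) = {a, ε}
FIRST(B) = {*, +, a}
FIRST(S) = {+, a}
Therefore, FIRST(B) = {*, +, a}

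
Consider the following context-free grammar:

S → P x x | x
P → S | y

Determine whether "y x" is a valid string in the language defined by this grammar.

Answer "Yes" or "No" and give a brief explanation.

No - no valid derivation exists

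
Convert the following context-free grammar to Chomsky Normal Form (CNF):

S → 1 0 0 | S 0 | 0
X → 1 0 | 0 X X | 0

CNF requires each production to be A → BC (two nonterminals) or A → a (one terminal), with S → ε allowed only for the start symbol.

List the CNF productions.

T1 → 1; T0 → 0; S → 0; X → 0; S → T1 X0; X0 → T0 T0; S → S T0; X → T1 T0; X → T0 X1; X1 → X X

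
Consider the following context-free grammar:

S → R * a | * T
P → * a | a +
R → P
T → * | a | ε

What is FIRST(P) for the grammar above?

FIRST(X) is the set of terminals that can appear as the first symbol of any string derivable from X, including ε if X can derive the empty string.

We compute FIRST(P) using the standard algorithm.
FIRST(P) = {*, a}
FIRST(R) = {*, a}
FIRST(S) = {*, a}
FIRST(T) = {*, a, ε}
Therefore, FIRST(P) = {*, a}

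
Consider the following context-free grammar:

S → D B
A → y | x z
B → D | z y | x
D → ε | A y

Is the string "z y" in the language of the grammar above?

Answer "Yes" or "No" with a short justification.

Yes - a valid derivation exists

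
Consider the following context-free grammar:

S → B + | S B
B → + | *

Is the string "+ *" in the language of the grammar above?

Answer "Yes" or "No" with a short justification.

No - no valid derivation exists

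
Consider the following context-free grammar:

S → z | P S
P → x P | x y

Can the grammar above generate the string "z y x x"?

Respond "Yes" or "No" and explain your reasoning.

No - no valid derivation exists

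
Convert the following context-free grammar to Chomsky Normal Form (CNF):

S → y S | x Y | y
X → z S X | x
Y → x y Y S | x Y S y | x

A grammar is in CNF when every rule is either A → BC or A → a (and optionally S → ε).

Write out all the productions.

TY → y; TX → x; S → y; TZ → z; X → x; Y → x; S → TY S; S → TX Y; X → TZ X0; X0 → S X; Y → TX X1; X1 → TY X2; X2 → Y S; Y → TX X3; X3 → Y X4; X4 → S TY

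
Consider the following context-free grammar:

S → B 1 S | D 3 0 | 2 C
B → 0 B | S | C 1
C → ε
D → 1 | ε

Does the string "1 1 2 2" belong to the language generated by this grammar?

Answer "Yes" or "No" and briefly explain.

No - no valid derivation exists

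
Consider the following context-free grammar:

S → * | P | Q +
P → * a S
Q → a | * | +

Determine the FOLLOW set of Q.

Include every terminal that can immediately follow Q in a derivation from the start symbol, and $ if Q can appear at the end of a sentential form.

We compute FOLLOW(Q) using the standard algorithm.
FOLLOW(S) starts with {$}.
FIRST(P) = {*}
FIRST(Q) = {*, +, a}
FIRST(S) = {*, +, a}
FOLLOW(P) = {$}
FOLLOW(Q) = {+}
FOLLOW(S) = {$}
Therefore, FOLLOW(Q) = {+}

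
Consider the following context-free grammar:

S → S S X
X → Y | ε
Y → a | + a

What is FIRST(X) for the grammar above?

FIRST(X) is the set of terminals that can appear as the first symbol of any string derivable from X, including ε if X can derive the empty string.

We compute FIRST(X) using the standard algorithm.
FIRST(S) = {}
FIRST(X) = {+, a, ε}
FIRST(Y) = {+, a}
Therefore, FIRST(X) = {+, a, ε}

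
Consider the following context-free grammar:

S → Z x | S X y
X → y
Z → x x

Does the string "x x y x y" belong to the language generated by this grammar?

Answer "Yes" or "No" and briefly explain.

No - no valid derivation exists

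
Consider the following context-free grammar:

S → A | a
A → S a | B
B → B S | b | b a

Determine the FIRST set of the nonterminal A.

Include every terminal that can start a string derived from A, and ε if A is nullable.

We compute FIRST(A) using the standard algorithm.
FIRST(A) = {a, b}
FIRST(B) = {b}
FIRST(S) = {a, b}
Therefore, FIRST(A) = {a, b}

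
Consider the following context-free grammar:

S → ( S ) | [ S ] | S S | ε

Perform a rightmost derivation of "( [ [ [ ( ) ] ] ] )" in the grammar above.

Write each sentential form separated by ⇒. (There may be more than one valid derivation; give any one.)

S ⇒ ( S ) ⇒ ( [ S ] ) ⇒ ( [ [ S ] ] ) ⇒ ( [ [ [ S ] ] ] ) ⇒ ( [ [ [ ( S ) ] ] ] ) ⇒ ( [ [ [ ( ) ] ] ] )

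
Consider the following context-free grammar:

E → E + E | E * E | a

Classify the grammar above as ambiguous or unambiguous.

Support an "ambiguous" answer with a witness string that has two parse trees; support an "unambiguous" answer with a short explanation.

Ambiguous - the string 'a * a * a * a' has two distinct parse trees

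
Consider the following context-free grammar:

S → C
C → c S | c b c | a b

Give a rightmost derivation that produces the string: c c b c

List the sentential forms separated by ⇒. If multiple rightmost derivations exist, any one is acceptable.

S ⇒ C ⇒ c S ⇒ c C ⇒ c c b c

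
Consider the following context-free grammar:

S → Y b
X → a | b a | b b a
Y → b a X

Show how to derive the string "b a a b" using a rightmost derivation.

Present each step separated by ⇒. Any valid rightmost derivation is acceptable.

S ⇒ Y b ⇒ b a X b ⇒ b a a b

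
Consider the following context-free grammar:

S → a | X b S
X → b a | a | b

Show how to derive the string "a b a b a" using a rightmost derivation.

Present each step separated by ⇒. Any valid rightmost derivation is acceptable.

S ⇒ X b S ⇒ X b X b S ⇒ X b X b a ⇒ X b a b a ⇒ a b a b a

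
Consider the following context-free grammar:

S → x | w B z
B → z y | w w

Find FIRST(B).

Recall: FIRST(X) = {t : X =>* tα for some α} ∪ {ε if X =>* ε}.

We compute FIRST(B) using the standard algorithm.
FIRST(B) = {w, z}
FIRST(S) = {w, x}
Therefore, FIRST(B) = {w, z}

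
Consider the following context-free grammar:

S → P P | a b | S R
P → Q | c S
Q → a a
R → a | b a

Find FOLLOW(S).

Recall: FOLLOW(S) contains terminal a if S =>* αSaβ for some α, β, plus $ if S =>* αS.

We compute FOLLOW(S) using the standard algorithm.
FOLLOW(S) starts with {$}.
FIRST(P) = {a, c}
FIRST(Q) = {a}
FIRST(R) = {a, b}
FIRST(S) = {a, c}
FOLLOW(P) = {$, a, b, c}
FOLLOW(Q) = {$, a, b, c}
FOLLOW(R) = {$, a, b, c}
FOLLOW(S) = {$, a, b, c}
Therefore, FOLLOW(S) = {$, a, b, c}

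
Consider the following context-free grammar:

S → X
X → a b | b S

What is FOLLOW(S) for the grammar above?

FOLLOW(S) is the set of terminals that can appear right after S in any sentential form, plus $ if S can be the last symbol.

We compute FOLLOW(S) using the standard algorithm.
FOLLOW(S) starts with {$}.
FIRST(S) = {a, b}
FIRST(X) = {a, b}
FOLLOW(S) = {$}
FOLLOW(X) = {$}
Therefore, FOLLOW(S) = {$}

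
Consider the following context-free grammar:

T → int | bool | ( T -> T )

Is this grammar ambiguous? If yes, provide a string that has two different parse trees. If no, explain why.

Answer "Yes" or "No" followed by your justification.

No - the grammar is unambiguous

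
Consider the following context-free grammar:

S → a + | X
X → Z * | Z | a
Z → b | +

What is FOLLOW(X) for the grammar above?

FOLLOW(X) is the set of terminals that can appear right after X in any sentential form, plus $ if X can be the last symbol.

We compute FOLLOW(X) using the standard algorithm.
FOLLOW(S) starts with {$}.
FIRST(S) = {+, a, b}
FIRST(X) = {+, a, b}
FIRST(Z) = {+, b}
FOLLOW(S) = {$}
FOLLOW(X) = {$}
FOLLOW(Z) = {$, *}
Therefore, FOLLOW(X) = {$}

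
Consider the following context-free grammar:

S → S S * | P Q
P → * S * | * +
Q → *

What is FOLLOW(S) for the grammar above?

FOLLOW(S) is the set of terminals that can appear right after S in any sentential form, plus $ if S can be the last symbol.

We compute FOLLOW(S) using the standard algorithm.
FOLLOW(S) starts with {$}.
FIRST(P) = {*}
FIRST(Q) = {*}
FIRST(S) = {*}
FOLLOW(P) = {*}
FOLLOW(Q) = {$, *}
FOLLOW(S) = {$, *}
Therefore, FOLLOW(S) = {$, *}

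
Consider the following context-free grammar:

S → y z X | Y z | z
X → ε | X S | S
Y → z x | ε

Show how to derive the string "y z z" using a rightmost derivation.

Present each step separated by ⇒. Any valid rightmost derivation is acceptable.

S ⇒ y z X ⇒ y z S ⇒ y z z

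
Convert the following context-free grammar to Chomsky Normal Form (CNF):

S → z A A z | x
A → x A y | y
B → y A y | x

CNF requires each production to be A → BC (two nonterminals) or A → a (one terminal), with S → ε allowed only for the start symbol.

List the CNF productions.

TZ → z; S → x; TX → x; TY → y; A → y; B → x; S → TZ X0; X0 → A X1; X1 → A TZ; A → TX X2; X2 → A TY; B → TY X3; X3 → A TY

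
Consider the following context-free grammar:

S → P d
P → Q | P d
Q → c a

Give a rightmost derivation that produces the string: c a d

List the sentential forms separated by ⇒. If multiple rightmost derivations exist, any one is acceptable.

S ⇒ P d ⇒ Q d ⇒ c a d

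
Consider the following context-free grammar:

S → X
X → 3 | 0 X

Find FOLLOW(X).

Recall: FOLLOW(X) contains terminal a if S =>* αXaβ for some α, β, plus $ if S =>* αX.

We compute FOLLOW(X) using the standard algorithm.
FOLLOW(S) starts with {$}.
FIRST(S) = {0, 3}
FIRST(X) = {0, 3}
FOLLOW(S) = {$}
FOLLOW(X) = {$}
Therefore, FOLLOW(X) = {$}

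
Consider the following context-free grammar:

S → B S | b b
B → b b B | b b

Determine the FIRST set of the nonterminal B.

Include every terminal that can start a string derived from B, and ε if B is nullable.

We compute FIRST(B) using the standard algorithm.
FIRST(B) = {b}
FIRST(S) = {b}
Therefore, FIRST(B) = {b}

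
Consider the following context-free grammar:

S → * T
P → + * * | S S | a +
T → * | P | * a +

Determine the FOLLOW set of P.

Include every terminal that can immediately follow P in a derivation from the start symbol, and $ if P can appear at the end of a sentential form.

We compute FOLLOW(P) using the standard algorithm.
FOLLOW(S) starts with {$}.
FIRST(P) = {*, +, a}
FIRST(S) = {*}
FIRST(T) = {*, +, a}
FOLLOW(P) = {$, *}
FOLLOW(S) = {$, *}
FOLLOW(T) = {$, *}
Therefore, FOLLOW(P) = {$, *}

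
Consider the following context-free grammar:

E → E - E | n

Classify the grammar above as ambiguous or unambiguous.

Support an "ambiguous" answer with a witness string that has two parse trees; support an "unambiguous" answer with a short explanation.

Ambiguous - the string 'n - n - n - n - n' has two distinct parse trees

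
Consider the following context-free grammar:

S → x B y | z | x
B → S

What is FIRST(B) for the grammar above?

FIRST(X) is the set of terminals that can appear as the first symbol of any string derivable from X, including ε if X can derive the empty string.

We compute FIRST(B) using the standard algorithm.
FIRST(B) = {x, z}
FIRST(S) = {x, z}
Therefore, FIRST(B) = {x, z}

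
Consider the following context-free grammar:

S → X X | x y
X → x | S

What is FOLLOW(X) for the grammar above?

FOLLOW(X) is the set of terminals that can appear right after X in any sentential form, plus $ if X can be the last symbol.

We compute FOLLOW(X) using the standard algorithm.
FOLLOW(S) starts with {$}.
FIRST(S) = {x}
FIRST(X) = {x}
FOLLOW(S) = {$, x}
FOLLOW(X) = {$, x}
Therefore, FOLLOW(X) = {$, x}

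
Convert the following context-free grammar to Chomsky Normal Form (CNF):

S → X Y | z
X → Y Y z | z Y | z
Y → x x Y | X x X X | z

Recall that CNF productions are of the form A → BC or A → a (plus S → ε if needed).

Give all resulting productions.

S → z; TZ → z; X → z; TX → x; Y → z; S → X Y; X → Y X0; X0 → Y TZ; X → TZ Y; Y → TX X1; X1 → TX Y; Y → X X2; X2 → TX X3; X3 → X X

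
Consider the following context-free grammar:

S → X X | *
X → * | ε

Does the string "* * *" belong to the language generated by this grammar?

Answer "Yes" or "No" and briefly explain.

No - no valid derivation exists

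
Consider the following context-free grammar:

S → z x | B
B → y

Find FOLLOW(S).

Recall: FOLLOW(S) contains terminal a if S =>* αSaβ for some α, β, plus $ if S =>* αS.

We compute FOLLOW(S) using the standard algorithm.
FOLLOW(S) starts with {$}.
FIRST(B) = {y}
FIRST(S) = {y, z}
FOLLOW(B) = {$}
FOLLOW(S) = {$}
Therefore, FOLLOW(S) = {$}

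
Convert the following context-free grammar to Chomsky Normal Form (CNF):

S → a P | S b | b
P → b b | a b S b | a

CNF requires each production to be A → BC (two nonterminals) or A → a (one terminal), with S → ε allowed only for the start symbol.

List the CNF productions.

TA → a; TB → b; S → b; P → a; S → TA P; S → S TB; P → TB TB; P → TA X0; X0 → TB X1; X1 → S TB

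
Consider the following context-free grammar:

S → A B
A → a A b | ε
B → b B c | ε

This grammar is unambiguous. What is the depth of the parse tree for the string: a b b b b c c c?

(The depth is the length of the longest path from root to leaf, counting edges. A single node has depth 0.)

5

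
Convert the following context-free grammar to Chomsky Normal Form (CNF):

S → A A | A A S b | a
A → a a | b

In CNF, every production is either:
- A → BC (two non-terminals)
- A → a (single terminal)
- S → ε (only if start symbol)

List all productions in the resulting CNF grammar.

TB → b; S → a; TA → a; A → b; S → A A; S → A X0; X0 → A X1; X1 → S TB; A → TA TA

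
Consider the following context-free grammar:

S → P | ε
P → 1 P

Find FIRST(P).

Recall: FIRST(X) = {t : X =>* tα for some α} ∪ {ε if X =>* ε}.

We compute FIRST(P) using the standard algorithm.
FIRST(P) = {1}
FIRST(S) = {1, ε}
Therefore, FIRST(P) = {1}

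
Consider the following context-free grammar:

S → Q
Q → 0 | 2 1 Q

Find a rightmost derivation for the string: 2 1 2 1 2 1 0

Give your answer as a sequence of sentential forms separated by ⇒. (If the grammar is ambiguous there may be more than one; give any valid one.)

S ⇒ Q ⇒ 2 1 Q ⇒ 2 1 2 1 Q ⇒ 2 1 2 1 2 1 Q ⇒ 2 1 2 1 2 1 0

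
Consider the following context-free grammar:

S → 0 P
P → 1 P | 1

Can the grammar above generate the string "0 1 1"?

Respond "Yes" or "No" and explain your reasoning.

Yes - a valid derivation exists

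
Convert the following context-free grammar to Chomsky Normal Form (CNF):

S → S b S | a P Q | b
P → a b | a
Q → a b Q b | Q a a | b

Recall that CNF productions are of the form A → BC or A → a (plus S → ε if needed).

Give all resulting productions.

TB → b; TA → a; S → b; P → a; Q → b; S → S X0; X0 → TB S; S → TA X1; X1 → P Q; P → TA TB; Q → TA X2; X2 → TB X3; X3 → Q TB; Q → Q X4; X4 → TA TA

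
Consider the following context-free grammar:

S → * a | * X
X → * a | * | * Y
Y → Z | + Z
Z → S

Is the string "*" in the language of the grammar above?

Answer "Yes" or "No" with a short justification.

No - no valid derivation exists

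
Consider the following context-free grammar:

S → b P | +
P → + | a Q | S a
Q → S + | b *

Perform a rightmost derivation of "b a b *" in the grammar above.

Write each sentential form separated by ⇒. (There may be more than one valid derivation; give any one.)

S ⇒ b P ⇒ b a Q ⇒ b a b *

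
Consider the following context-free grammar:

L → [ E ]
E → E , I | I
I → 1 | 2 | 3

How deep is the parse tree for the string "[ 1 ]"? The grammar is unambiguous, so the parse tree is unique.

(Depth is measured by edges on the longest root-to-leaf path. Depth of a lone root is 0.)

3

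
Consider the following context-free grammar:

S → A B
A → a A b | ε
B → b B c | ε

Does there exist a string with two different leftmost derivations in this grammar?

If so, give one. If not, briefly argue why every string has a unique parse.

No - every string in the language has a unique leftmost derivation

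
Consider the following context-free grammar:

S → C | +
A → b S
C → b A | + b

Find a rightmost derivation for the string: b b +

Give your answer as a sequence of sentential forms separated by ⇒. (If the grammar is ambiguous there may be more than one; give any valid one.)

S ⇒ C ⇒ b A ⇒ b b S ⇒ b b +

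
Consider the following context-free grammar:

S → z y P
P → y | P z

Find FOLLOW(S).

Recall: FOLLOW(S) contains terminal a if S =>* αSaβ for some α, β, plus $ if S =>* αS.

We compute FOLLOW(S) using the standard algorithm.
FOLLOW(S) starts with {$}.
FIRST(P) = {y}
FIRST(S) = {z}
FOLLOW(P) = {$, z}
FOLLOW(S) = {$}
Therefore, FOLLOW(S) = {$}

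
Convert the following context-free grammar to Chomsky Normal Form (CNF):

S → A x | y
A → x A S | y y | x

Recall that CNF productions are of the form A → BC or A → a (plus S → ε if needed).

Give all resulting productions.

TX → x; S → y; TY → y; A → x; S → A TX; A → TX X0; X0 → A S; A → TY TY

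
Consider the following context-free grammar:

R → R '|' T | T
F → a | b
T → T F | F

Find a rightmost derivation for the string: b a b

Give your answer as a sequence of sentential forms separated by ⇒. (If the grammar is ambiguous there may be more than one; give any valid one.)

R ⇒ T ⇒ T F ⇒ T b ⇒ T F b ⇒ T a b ⇒ F a b ⇒ b a b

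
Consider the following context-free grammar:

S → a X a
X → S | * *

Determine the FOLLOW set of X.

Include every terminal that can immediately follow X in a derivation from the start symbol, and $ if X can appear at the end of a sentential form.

We compute FOLLOW(X) using the standard algorithm.
FOLLOW(S) starts with {$}.
FIRST(S) = {a}
FIRST(X) = {*, a}
FOLLOW(S) = {$, a}
FOLLOW(X) = {a}
Therefore, FOLLOW(X) = {a}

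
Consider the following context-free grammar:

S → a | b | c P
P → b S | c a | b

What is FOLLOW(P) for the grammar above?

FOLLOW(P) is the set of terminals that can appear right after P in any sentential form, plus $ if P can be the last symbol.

We compute FOLLOW(P) using the standard algorithm.
FOLLOW(S) starts with {$}.
FIRST(P) = {b, c}
FIRST(S) = {a, b, c}
FOLLOW(P) = {$}
FOLLOW(S) = {$}
Therefore, FOLLOW(P) = {$}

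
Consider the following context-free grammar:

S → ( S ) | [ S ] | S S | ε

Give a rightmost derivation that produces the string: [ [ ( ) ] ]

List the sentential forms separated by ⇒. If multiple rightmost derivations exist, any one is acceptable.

S ⇒ [ S ] ⇒ [ [ S ] ] ⇒ [ [ ( S ) ] ] ⇒ [ [ ( ) ] ]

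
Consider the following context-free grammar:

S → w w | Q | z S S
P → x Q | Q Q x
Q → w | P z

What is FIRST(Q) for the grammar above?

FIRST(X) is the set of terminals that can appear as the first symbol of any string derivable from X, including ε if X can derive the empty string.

We compute FIRST(Q) using the standard algorithm.
FIRST(P) = {w, x}
FIRST(Q) = {w, x}
FIRST(S) = {w, x, z}
Therefore, FIRST(Q) = {w, x}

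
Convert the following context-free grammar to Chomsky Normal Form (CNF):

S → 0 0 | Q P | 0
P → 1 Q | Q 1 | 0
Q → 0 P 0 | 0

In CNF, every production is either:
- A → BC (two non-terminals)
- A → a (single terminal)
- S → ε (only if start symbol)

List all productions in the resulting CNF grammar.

T0 → 0; S → 0; T1 → 1; P → 0; Q → 0; S → T0 T0; S → Q P; P → T1 Q; P → Q T1; Q → T0 X0; X0 → P T0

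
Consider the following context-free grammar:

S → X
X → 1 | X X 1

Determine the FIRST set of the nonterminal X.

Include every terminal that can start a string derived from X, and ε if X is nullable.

We compute FIRST(X) using the standard algorithm.
FIRST(S) = {1}
FIRST(X) = {1}
Therefore, FIRST(X) = {1}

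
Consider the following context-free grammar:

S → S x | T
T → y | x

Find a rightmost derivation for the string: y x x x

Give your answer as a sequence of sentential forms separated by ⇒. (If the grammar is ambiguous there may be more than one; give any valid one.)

S ⇒ S x ⇒ S x x ⇒ S x x x ⇒ T x x x ⇒ y x x x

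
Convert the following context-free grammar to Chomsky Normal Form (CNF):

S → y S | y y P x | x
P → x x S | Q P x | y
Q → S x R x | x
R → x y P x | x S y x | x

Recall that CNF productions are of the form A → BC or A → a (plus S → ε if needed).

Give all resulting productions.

TY → y; TX → x; S → x; P → y; Q → x; R → x; S → TY S; S → TY X0; X0 → TY X1; X1 → P TX; P → TX X2; X2 → TX S; P → Q X3; X3 → P TX; Q → S X4; X4 → TX X5; X5 → R TX; R → TX X6; X6 → TY X7; X7 → P TX; R → TX X8; X8 → S X9; X9 → TY TX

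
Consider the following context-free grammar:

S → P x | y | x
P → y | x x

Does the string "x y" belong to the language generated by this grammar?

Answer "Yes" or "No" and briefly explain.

No - no valid derivation exists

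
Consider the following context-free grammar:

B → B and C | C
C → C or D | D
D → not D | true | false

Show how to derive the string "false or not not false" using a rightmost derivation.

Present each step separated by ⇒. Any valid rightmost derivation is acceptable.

B ⇒ C ⇒ C or D ⇒ C or not D ⇒ C or not not D ⇒ C or not not false ⇒ D or not not false ⇒ false or not not false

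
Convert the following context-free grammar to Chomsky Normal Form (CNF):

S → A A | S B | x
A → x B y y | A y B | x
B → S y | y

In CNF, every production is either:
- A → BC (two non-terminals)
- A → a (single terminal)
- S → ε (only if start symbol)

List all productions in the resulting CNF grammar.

S → x; TX → x; TY → y; A → x; B → y; S → A A; S → S B; A → TX X0; X0 → B X1; X1 → TY TY; A → A X2; X2 → TY B; B → S TY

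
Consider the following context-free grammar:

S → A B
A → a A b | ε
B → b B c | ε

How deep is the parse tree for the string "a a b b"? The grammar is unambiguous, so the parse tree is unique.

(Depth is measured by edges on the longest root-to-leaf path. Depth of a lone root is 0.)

4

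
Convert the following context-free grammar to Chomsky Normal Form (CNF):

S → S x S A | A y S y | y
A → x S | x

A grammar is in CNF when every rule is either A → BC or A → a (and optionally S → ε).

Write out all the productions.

TX → x; TY → y; S → y; A → x; S → S X0; X0 → TX X1; X1 → S A; S → A X2; X2 → TY X3; X3 → S TY; A → TX S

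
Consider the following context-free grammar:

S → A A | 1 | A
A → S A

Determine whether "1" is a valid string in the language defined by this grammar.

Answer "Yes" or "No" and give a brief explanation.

Yes - a valid derivation exists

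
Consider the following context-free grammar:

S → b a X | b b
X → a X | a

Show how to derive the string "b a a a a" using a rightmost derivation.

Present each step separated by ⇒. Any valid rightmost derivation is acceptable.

S ⇒ b a X ⇒ b a a X ⇒ b a a a X ⇒ b a a a a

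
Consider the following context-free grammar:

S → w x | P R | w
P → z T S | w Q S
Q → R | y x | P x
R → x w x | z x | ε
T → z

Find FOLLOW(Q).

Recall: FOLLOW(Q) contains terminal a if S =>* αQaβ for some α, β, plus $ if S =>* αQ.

We compute FOLLOW(Q) using the standard algorithm.
FOLLOW(S) starts with {$}.
FIRST(P) = {w, z}
FIRST(Q) = {w, x, y, z, ε}
FIRST(R) = {x, z, ε}
FIRST(S) = {w, z}
FIRST(T) = {z}
FOLLOW(P) = {$, x, z}
FOLLOW(Q) = {w, z}
FOLLOW(R) = {$, w, x, z}
FOLLOW(S) = {$, x, z}
FOLLOW(T) = {w, z}
Therefore, FOLLOW(Q) = {w, z}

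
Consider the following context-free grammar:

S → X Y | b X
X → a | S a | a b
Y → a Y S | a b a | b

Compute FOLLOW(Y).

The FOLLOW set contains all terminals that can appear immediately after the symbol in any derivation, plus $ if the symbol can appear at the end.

We compute FOLLOW(Y) using the standard algorithm.
FOLLOW(S) starts with {$}.
FIRST(S) = {a, b}
FIRST(X) = {a, b}
FIRST(Y) = {a, b}
FOLLOW(S) = {$, a, b}
FOLLOW(X) = {$, a, b}
FOLLOW(Y) = {$, a, b}
Therefore, FOLLOW(Y) = {$, a, b}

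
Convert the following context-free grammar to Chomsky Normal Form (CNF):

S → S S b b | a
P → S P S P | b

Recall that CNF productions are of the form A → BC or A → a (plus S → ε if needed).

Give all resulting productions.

TB → b; S → a; P → b; S → S X0; X0 → S X1; X1 → TB TB; P → S X2; X2 → P X3; X3 → S P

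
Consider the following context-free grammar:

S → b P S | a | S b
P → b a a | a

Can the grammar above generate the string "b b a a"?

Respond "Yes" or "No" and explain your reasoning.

No - no valid derivation exists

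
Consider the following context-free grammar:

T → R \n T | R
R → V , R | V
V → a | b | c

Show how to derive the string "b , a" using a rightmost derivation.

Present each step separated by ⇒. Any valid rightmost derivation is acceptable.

T ⇒ R ⇒ V , R ⇒ V , V ⇒ V , a ⇒ b , a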